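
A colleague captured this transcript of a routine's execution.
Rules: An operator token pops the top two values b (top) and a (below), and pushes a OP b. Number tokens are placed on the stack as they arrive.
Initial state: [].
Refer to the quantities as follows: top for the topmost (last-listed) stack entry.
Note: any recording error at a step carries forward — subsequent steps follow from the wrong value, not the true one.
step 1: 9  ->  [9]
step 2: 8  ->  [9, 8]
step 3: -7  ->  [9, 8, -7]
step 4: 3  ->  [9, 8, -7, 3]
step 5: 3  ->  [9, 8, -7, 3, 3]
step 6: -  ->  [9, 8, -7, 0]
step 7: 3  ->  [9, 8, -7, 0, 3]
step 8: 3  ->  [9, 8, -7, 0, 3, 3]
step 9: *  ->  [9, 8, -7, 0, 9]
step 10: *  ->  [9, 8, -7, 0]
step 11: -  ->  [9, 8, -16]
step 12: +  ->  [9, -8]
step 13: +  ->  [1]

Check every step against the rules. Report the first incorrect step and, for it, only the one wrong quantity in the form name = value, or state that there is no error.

step 11, top = -7

step 1: push 9: top = 9 -> agrees with the transcript
step 2: push 8: top = 8 -> checks out
step 3: push -7: top = -7 -> no discrepancy
step 4: push 3: top = 3 -> same as recorded
step 5: push 3: top = 3 -> exactly as logged
step 6: 3 - 3 = 0 -> checks out
step 7: push 3: top = 3 -> matches
step 8: push 3: top = 3 -> in agreement
step 9: 3 * 3 = 9 -> same as recorded
step 10: 0 * 9 = 0 -> consistent with the transcript
step 11: -7 - 0 = -7 -> not what was recorded
First incorrect step: 11; the correct value is top = -7.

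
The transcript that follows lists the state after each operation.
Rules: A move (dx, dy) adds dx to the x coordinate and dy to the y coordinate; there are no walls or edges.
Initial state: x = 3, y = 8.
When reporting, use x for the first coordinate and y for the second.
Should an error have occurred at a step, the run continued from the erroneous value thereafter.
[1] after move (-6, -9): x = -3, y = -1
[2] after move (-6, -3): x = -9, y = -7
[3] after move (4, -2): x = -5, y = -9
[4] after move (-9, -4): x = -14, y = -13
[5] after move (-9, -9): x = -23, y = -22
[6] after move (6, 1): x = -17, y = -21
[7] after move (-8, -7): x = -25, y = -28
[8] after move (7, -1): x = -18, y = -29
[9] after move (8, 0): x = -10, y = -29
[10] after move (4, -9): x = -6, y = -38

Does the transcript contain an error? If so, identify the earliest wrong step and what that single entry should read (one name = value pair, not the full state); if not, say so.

Recomputing the run from the initial state:
step 1: x = -3, y = -1
step 2: x = -9, y = -4
step 3: x = -5, y = -6
step 4: x = -14, y = -10
step 5: x = -23, y = -19
step 6: x = -17, y = -18
step 7: x = -25, y = -25
step 8: x = -18, y = -26
step 9: x = -10, y = -26
step 10: x = -6, y = -35
The first disagreement with the transcript is at step 2, where the value should be y = -4.

step 2, y = -4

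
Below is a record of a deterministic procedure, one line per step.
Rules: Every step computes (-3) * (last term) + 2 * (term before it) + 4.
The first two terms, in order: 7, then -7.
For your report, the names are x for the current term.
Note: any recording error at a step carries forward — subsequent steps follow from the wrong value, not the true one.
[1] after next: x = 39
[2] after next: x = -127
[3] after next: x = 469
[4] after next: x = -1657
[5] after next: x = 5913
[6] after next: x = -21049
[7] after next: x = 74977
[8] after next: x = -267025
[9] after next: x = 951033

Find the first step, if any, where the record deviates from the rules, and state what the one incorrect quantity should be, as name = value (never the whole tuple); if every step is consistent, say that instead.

Recomputing the run from the initial state:
step 1: x = 39
step 2: x = -127
step 3: x = 463
step 4: x = -1639
step 5: x = 5847
step 6: x = -20815
step 7: x = 74143
step 8: x = -264055
step 9: x = 940455
The first disagreement with the record is at step 3, where the value should be x = 463.

step 3, x = 463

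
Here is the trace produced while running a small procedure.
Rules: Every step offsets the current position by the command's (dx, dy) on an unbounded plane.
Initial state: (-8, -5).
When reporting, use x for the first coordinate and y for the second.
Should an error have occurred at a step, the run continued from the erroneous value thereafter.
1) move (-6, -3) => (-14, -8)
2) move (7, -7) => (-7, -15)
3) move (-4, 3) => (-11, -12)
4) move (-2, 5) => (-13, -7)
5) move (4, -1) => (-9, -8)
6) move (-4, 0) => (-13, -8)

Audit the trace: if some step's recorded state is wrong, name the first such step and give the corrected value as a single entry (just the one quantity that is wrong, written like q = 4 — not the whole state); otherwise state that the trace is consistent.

Step 1: x = -8 + (-6) = -14, y = -5 + (-3) = -8 — verified.
Step 2: x = -14 + (7) = -7, y = -8 + (-7) = -15 — exactly as logged.
Step 3: x = -7 + (-4) = -11, y = -15 + (3) = -12 — agrees with the trace.
Step 4: x = -11 + (-2) = -13, y = -12 + (5) = -7 — matches.
Step 5: x = -13 + (4) = -9, y = -7 + (-1) = -8 — agrees with the trace.
Step 6: x = -9 + (-4) = -13, y = -8 + (0) = -8 — in agreement.
Nothing is out of place; the run is error-free.

no error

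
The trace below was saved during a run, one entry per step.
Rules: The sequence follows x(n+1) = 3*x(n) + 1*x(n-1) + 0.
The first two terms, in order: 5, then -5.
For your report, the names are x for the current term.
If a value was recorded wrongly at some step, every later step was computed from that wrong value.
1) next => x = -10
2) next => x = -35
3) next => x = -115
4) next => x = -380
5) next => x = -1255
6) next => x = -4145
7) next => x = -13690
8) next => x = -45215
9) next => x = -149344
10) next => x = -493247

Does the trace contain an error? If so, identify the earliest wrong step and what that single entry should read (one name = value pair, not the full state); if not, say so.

step 9, x = -149335

1. x = 3*(-5) + (1)*(5) + (0) = -10 (agrees with the trace)
2. x = 3*(-10) + (1)*(-5) + (0) = -35 (no discrepancy)
3. x = 3*(-35) + (1)*(-10) + (0) = -115 (checks out)
4. x = 3*(-115) + (1)*(-35) + (0) = -380 (same as recorded)
5. x = 3*(-380) + (1)*(-115) + (0) = -1255 (confirmed correct)
6. x = 3*(-1255) + (1)*(-380) + (0) = -4145 (in agreement)
7. x = 3*(-4145) + (1)*(-1255) + (0) = -13690 (agrees with the trace)
8. x = 3*(-13690) + (1)*(-4145) + (0) = -45215 (exactly as logged)
9. x = 3*(-45215) + (1)*(-13690) + (0) = -149335 (the recorded entry deviates here)
First deviation found at step 9; the corrected entry is x = -149335.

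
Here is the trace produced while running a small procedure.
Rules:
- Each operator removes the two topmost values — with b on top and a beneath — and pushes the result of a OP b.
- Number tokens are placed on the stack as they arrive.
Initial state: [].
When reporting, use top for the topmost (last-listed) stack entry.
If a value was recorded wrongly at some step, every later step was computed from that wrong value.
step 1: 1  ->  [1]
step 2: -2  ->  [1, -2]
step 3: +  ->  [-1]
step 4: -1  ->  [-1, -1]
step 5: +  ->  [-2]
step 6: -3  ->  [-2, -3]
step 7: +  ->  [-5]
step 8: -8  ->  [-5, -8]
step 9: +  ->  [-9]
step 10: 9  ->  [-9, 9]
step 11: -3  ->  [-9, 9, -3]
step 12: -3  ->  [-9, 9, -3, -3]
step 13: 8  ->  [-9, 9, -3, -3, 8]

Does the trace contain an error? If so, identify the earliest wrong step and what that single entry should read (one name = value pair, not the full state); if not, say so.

step 1: push 1: top = 1 -> checks out
step 2: push -2: top = -2 -> same as recorded
step 3: 1 + -2 = -1 -> same as recorded
step 4: push -1: top = -1 -> confirmed correct
step 5: -1 + -1 = -2 -> exactly as logged
step 6: push -3: top = -3 -> same as recorded
step 7: -2 + -3 = -5 -> consistent with the trace
step 8: push -8: top = -8 -> checks out
step 9: -5 + -8 = -13 -> the trace has a different value
First deviation found at step 9; the corrected entry is top = -13.

step 9, top = -13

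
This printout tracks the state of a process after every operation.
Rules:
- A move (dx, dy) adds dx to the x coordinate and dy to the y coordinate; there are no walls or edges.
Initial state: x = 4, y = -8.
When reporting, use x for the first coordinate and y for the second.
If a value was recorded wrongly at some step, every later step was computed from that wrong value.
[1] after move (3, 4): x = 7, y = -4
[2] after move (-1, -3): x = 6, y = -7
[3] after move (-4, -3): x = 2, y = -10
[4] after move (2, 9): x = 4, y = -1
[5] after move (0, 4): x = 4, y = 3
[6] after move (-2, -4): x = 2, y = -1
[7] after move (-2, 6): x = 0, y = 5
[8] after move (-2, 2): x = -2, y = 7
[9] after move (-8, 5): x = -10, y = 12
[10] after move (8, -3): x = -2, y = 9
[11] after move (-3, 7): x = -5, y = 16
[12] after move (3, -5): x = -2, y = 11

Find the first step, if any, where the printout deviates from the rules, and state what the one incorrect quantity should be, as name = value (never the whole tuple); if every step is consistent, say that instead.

Recomputing the run from the initial state:
step 1: x = 7, y = -4
step 2: x = 6, y = -7
step 3: x = 2, y = -10
step 4: x = 4, y = -1
step 5: x = 4, y = 3
step 6: x = 2, y = -1
step 7: x = 0, y = 5
step 8: x = -2, y = 7
step 9: x = -10, y = 12
step 10: x = -2, y = 9
step 11: x = -5, y = 16
step 12: x = -2, y = 11
This matches the printout at every step.

no error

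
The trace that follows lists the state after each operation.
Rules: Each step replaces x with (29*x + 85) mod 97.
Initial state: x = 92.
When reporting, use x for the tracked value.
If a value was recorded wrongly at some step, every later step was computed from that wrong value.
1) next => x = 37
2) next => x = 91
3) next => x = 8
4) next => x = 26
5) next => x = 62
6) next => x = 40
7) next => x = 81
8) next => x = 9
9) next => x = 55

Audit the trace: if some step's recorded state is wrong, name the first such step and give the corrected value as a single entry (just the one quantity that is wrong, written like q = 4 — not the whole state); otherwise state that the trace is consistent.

Recomputing the run from the initial state:
step 1: x = 37
step 2: x = 91
step 3: x = 8
step 4: x = 26
step 5: x = 63
step 6: x = 69
step 7: x = 49
step 8: x = 51
step 9: x = 12
The first disagreement with the trace is at step 5, where the value should be x = 63.

step 5, x = 63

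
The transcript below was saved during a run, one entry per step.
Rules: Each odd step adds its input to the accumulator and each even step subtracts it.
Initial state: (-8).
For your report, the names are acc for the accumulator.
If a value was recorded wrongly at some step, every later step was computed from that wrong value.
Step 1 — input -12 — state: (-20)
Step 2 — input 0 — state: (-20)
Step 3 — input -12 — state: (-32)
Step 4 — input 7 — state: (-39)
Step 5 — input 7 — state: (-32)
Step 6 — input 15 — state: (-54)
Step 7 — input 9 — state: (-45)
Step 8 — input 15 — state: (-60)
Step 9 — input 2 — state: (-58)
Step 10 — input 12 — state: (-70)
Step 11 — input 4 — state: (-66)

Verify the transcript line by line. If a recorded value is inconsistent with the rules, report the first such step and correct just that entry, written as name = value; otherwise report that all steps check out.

Step 1: acc = -8 + -12 = -20 — agrees with the transcript.
Step 2: acc = -20 - 0 = -20 — no discrepancy.
Step 3: acc = -20 + -12 = -32 — agrees with the transcript.
Step 4: acc = -32 - 7 = -39 — confirmed correct.
Step 5: acc = -39 + 7 = -32 — no discrepancy.
Step 6: acc = -32 - 15 = -47 — the recorded entry deviates here.
First incorrect step: 6; the correct value is acc = -47.

step 6, acc = -47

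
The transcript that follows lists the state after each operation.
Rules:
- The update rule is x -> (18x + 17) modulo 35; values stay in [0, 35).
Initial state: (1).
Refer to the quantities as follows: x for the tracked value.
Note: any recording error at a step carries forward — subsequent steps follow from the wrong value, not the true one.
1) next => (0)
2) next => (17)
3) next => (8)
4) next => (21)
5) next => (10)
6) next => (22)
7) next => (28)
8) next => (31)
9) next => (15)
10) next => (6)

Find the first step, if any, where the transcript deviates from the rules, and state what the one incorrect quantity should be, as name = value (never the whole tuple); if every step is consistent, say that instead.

Step 1: x = (18*1 + 17) mod 35 = 0 — confirmed correct.
Step 2: x = (18*0 + 17) mod 35 = 17 — in agreement.
Step 3: x = (18*17 + 17) mod 35 = 8 — no discrepancy.
Step 4: x = (18*8 + 17) mod 35 = 21 — agrees with the transcript.
Step 5: x = (18*21 + 17) mod 35 = 10 — checks out.
Step 6: x = (18*10 + 17) mod 35 = 22 — checks out.
Step 7: x = (18*22 + 17) mod 35 = 28 — same as recorded.
Step 8: x = (18*28 + 17) mod 35 = 31 — exactly as logged.
Step 9: x = (18*31 + 17) mod 35 = 15 — verified.
Step 10: x = (18*15 + 17) mod 35 = 7 — the transcript disagrees here.
That makes step 10 the first incorrect line — x = 7 is what it should show.

step 10, x = 7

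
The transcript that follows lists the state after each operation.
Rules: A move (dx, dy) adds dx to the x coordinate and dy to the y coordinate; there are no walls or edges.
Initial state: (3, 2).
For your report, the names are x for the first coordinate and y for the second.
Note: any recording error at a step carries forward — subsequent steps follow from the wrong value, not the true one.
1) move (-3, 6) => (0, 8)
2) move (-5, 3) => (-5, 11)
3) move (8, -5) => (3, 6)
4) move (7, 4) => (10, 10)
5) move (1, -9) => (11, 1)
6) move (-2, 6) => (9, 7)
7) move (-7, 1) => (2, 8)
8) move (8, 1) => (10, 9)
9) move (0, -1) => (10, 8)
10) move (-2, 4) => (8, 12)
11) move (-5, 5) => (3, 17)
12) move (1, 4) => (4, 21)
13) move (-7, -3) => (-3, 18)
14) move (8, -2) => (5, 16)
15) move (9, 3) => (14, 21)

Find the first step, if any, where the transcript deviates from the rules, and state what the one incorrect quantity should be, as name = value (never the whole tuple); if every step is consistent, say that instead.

step 15, y = 19

Step 1: x = 3 + (-3) = 0, y = 2 + (6) = 8 — confirmed correct.
Step 2: x = 0 + (-5) = -5, y = 8 + (3) = 11 — consistent with the transcript.
Step 3: x = -5 + (8) = 3, y = 11 + (-5) = 6 — matches.
Step 4: x = 3 + (7) = 10, y = 6 + (4) = 10 — matches.
Step 5: x = 10 + (1) = 11, y = 10 + (-9) = 1 — exactly as logged.
Step 6: x = 11 + (-2) = 9, y = 1 + (6) = 7 — matches.
Step 7: x = 9 + (-7) = 2, y = 7 + (1) = 8 — no discrepancy.
Step 8: x = 2 + (8) = 10, y = 8 + (1) = 9 — verified.
Step 9: x = 10 + (0) = 10, y = 9 + (-1) = 8 — agrees with the transcript.
Step 10: x = 10 + (-2) = 8, y = 8 + (4) = 12 — verified.
Step 11: x = 8 + (-5) = 3, y = 12 + (5) = 17 — checks out.
Step 12: x = 3 + (1) = 4, y = 17 + (4) = 21 — confirmed correct.
Step 13: x = 4 + (-7) = -3, y = 21 + (-3) = 18 — matches.
Step 14: x = -3 + (8) = 5, y = 18 + (-2) = 16 — agrees with the transcript.
Step 15: x = 5 + (9) = 14, y = 16 + (3) = 19 — the entry is off here.
First deviation found at step 15; the corrected entry is y = 19.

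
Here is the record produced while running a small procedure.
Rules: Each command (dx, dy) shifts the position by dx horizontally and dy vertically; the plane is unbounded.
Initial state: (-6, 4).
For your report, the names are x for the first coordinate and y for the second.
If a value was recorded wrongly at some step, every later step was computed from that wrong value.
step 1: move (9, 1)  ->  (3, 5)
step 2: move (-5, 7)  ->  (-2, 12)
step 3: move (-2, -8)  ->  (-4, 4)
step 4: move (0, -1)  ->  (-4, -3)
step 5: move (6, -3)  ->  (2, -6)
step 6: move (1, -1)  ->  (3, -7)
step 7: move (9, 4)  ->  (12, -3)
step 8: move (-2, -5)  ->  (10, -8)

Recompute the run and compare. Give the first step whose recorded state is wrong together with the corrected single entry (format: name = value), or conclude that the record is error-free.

step 4, y = 3

step 1: x = -6 + (9) = 3, y = 4 + (1) = 5 -> in agreement
step 2: x = 3 + (-5) = -2, y = 5 + (7) = 12 -> checks out
step 3: x = -2 + (-2) = -4, y = 12 + (-8) = 4 -> in agreement
step 4: x = -4 + (0) = -4, y = 4 + (-1) = 3 -> first mismatch against the record
The earliest wrong entry is at step 4: it should read y = 3.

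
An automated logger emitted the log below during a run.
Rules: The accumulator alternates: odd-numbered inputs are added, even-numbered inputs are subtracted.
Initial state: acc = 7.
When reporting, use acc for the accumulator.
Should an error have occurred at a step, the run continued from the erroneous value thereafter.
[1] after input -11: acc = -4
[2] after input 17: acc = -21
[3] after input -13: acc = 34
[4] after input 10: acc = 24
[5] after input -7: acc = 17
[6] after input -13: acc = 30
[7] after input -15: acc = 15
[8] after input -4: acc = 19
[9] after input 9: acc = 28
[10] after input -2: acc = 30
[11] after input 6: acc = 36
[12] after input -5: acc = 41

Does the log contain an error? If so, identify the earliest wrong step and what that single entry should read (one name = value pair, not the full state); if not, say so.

step 3, acc = -34

Step 1: acc = 7 + -11 = -4 — consistent with the log.
Step 2: acc = -4 - 17 = -21 — no discrepancy.
Step 3: acc = -21 + -13 = -34 — a discrepancy with the log.
First incorrect step: 3; the correct value is acc = -34.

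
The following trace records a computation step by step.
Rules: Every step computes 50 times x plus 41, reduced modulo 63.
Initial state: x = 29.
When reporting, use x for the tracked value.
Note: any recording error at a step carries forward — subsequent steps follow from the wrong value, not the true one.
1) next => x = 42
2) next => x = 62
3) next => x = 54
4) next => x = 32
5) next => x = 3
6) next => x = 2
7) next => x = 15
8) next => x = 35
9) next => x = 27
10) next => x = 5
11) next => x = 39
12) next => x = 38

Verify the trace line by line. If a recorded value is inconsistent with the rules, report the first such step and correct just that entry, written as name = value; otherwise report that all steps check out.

1. x = (50*29 + 41) mod 63 = 42 (exactly as logged)
2. x = (50*42 + 41) mod 63 = 62 (confirmed correct)
3. x = (50*62 + 41) mod 63 = 54 (agrees with the trace)
4. x = (50*54 + 41) mod 63 = 32 (same as recorded)
5. x = (50*32 + 41) mod 63 = 3 (verified)
6. x = (50*3 + 41) mod 63 = 2 (checks out)
7. x = (50*2 + 41) mod 63 = 15 (exactly as logged)
8. x = (50*15 + 41) mod 63 = 35 (no discrepancy)
9. x = (50*35 + 41) mod 63 = 27 (verified)
10. x = (50*27 + 41) mod 63 = 5 (same as recorded)
11. x = (50*5 + 41) mod 63 = 39 (checks out)
12. x = (50*39 + 41) mod 63 = 38 (consistent with the trace)
All entries verified; no error found.

no error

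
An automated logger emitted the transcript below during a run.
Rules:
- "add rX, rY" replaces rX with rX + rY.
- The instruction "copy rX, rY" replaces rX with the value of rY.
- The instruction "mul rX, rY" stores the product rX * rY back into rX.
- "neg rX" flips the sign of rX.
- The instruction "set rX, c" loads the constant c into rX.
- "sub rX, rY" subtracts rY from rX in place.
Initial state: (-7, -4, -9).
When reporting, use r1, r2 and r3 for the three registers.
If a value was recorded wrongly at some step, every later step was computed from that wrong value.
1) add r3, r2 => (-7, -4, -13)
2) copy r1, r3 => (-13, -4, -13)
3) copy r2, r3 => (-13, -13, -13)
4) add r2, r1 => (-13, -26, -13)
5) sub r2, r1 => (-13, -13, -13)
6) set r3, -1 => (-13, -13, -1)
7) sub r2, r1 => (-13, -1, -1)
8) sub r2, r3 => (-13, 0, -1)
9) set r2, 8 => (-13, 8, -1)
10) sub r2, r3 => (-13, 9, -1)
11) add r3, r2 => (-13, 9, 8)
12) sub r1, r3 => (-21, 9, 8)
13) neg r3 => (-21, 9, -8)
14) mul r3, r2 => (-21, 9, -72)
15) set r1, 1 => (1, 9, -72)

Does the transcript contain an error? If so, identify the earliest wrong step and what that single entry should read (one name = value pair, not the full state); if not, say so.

step 7, r2 = 0

1. r3 = -9 + -4 = -13 (exactly as logged)
2. r1 = -13 (verified)
3. r2 = -13 (same as recorded)
4. r2 = -13 + -13 = -26 (no discrepancy)
5. r2 = -26 - -13 = -13 (confirmed correct)
6. r3 = -1 (consistent with the transcript)
7. r2 = -13 - -13 = 0 (a discrepancy with the transcript)
First deviation found at step 7; the corrected entry is r2 = 0.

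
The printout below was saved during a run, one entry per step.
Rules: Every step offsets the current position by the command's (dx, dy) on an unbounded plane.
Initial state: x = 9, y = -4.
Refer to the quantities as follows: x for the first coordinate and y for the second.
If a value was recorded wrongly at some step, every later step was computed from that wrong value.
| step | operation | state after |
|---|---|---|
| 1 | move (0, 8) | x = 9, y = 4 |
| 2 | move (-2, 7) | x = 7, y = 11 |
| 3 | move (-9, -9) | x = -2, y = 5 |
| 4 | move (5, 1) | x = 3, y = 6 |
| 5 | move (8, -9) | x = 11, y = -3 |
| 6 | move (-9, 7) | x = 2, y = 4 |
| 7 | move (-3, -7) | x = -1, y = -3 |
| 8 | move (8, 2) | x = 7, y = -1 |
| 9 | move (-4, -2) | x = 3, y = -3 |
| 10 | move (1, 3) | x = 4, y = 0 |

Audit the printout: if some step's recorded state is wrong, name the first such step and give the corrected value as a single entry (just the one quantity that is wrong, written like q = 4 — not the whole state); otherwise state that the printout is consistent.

step 3, y = 2

Recomputing the run from the initial state:
step 1: x = 9, y = 4
step 2: x = 7, y = 11
step 3: x = -2, y = 2
step 4: x = 3, y = 3
step 5: x = 11, y = -6
step 6: x = 2, y = 1
step 7: x = -1, y = -6
step 8: x = 7, y = -4
step 9: x = 3, y = -6
step 10: x = 4, y = -3
The first disagreement with the printout is at step 3, where the value should be y = 2.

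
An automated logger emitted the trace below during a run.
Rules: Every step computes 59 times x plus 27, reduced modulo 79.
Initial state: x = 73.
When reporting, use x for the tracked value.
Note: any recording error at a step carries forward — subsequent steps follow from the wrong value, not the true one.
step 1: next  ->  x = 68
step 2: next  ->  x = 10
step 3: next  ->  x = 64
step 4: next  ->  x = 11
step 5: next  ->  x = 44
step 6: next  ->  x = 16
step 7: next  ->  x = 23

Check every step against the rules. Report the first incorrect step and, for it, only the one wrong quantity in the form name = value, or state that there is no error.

no error

Recomputing the run from the initial state:
step 1: x = 68
step 2: x = 10
step 3: x = 64
step 4: x = 11
step 5: x = 44
step 6: x = 16
step 7: x = 23
This matches the trace at every step.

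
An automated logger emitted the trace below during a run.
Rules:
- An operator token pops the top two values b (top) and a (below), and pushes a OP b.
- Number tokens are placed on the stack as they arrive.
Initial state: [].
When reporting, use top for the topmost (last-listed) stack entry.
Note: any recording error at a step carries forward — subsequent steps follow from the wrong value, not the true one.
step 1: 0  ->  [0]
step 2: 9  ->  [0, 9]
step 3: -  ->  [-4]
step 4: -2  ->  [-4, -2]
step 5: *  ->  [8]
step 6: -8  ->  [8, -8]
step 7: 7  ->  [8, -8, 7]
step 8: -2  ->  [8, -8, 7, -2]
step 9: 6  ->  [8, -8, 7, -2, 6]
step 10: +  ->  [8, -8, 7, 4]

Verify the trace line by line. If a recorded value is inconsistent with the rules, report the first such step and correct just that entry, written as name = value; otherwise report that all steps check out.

step 3, top = -9

Step 1: push 0: top = 0 — in agreement.
Step 2: push 9: top = 9 — matches.
Step 3: 0 - 9 = -9 — a discrepancy with the trace.
The earliest wrong entry is at step 3: it should read top = -9.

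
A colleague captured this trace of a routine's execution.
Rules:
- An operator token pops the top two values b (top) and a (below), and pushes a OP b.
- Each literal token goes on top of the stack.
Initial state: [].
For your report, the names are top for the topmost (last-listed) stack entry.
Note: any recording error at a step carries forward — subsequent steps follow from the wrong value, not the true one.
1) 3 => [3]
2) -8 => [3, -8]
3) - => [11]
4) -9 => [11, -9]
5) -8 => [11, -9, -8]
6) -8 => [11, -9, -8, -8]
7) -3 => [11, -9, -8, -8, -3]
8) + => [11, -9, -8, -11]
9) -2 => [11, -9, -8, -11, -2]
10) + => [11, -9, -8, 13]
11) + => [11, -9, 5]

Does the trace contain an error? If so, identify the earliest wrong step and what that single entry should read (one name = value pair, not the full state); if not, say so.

step 10, top = -13

Recomputing the run from the initial state:
step 1: [3]
step 2: [3, -8]
step 3: [11]
step 4: [11, -9]
step 5: [11, -9, -8]
step 6: [11, -9, -8, -8]
step 7: [11, -9, -8, -8, -3]
step 8: [11, -9, -8, -11]
step 9: [11, -9, -8, -11, -2]
step 10: [11, -9, -8, -13]
step 11: [11, -9, -21]
The first disagreement with the trace is at step 10, where the value should be top = -13.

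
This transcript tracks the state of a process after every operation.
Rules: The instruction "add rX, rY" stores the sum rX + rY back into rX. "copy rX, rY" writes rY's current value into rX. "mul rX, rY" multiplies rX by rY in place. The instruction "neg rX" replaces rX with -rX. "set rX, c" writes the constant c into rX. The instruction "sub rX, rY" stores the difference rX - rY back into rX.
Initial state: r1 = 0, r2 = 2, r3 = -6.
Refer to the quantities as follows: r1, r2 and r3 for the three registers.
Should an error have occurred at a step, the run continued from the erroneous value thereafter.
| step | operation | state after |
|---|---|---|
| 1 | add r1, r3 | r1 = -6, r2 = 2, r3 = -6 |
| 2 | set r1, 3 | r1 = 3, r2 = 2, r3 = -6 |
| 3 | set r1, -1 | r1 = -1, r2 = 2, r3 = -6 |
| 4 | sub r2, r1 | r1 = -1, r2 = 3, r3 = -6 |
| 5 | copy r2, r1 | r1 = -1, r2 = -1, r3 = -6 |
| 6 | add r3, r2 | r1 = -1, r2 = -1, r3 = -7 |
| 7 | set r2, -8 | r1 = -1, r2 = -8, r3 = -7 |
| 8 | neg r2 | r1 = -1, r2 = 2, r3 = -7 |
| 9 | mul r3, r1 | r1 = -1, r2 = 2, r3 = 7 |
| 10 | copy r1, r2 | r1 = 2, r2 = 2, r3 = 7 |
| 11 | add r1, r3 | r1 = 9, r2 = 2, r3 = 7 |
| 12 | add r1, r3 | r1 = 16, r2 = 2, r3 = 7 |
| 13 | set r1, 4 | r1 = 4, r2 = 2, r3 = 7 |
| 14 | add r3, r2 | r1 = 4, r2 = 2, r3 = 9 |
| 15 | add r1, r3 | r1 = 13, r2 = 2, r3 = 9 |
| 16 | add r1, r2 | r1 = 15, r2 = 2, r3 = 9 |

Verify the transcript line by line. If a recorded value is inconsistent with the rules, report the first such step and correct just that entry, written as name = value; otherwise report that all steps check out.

step 8, r2 = 8

step 1: r1 = 0 + -6 = -6 -> matches
step 2: r1 = 3 -> no discrepancy
step 3: r1 = -1 -> consistent with the transcript
step 4: r2 = 2 - -1 = 3 -> verified
step 5: r2 = -1 -> confirmed correct
step 6: r3 = -6 + -1 = -7 -> confirmed correct
step 7: r2 = -8 -> no discrepancy
step 8: r2 = -(-8) = 8 -> this is not what the transcript shows
That makes step 8 the first incorrect line — r2 = 8 is what it should show.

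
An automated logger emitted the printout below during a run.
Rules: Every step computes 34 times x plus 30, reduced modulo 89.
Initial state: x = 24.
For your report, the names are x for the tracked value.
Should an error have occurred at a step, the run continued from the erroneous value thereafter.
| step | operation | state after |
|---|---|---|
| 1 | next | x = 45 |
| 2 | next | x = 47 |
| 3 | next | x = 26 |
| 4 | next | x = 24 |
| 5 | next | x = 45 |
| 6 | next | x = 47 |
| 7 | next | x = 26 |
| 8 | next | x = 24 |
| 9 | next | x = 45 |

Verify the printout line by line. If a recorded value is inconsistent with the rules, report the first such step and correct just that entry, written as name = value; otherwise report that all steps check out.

no error

Recomputing the run from the initial state:
step 1: x = 45
step 2: x = 47
step 3: x = 26
step 4: x = 24
step 5: x = 45
step 6: x = 47
step 7: x = 26
step 8: x = 24
step 9: x = 45
This matches the printout at every step.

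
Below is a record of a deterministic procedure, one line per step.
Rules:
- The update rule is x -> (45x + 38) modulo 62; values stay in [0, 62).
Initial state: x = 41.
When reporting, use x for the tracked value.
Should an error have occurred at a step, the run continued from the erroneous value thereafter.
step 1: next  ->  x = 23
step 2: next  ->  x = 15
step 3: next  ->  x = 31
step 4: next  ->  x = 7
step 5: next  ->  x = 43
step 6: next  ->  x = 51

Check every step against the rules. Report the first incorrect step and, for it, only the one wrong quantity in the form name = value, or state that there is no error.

step 1: x = (45*41 + 38) mod 62 = 23 -> in agreement
step 2: x = (45*23 + 38) mod 62 = 19 -> the entry is off here
So the first discrepancy is step 2, where the right value is x = 19.

step 2, x = 19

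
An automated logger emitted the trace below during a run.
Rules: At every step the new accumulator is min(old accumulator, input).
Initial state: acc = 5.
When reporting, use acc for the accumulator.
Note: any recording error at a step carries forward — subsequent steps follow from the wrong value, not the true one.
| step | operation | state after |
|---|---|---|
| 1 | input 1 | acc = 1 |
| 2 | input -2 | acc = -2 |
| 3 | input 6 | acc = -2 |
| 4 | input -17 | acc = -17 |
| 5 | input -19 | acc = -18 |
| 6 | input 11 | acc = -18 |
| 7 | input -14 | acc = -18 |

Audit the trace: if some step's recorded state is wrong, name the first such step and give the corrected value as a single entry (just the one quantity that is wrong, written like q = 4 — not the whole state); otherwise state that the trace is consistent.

Recomputing the run from the initial state:
step 1: acc = 1
step 2: acc = -2
step 3: acc = -2
step 4: acc = -17
step 5: acc = -19
step 6: acc = -19
step 7: acc = -19
The first disagreement with the trace is at step 5, where the value should be acc = -19.

step 5, acc = -19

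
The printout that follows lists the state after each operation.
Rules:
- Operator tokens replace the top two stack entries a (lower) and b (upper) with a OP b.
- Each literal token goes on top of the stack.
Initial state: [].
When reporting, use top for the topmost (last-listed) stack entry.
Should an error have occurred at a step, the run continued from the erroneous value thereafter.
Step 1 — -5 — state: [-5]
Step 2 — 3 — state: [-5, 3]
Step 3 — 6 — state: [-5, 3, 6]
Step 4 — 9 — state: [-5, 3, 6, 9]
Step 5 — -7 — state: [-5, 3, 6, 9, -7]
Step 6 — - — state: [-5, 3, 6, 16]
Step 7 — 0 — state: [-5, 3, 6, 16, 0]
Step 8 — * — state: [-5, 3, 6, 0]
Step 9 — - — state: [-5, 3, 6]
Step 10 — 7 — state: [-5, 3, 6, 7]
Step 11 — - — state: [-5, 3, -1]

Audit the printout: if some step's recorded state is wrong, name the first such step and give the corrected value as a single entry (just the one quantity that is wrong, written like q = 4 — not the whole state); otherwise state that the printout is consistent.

Recomputing the run from the initial state:
step 1: [-5]
step 2: [-5, 3]
step 3: [-5, 3, 6]
step 4: [-5, 3, 6, 9]
step 5: [-5, 3, 6, 9, -7]
step 6: [-5, 3, 6, 16]
step 7: [-5, 3, 6, 16, 0]
step 8: [-5, 3, 6, 0]
step 9: [-5, 3, 6]
step 10: [-5, 3, 6, 7]
step 11: [-5, 3, -1]
This matches the printout at every step.

no error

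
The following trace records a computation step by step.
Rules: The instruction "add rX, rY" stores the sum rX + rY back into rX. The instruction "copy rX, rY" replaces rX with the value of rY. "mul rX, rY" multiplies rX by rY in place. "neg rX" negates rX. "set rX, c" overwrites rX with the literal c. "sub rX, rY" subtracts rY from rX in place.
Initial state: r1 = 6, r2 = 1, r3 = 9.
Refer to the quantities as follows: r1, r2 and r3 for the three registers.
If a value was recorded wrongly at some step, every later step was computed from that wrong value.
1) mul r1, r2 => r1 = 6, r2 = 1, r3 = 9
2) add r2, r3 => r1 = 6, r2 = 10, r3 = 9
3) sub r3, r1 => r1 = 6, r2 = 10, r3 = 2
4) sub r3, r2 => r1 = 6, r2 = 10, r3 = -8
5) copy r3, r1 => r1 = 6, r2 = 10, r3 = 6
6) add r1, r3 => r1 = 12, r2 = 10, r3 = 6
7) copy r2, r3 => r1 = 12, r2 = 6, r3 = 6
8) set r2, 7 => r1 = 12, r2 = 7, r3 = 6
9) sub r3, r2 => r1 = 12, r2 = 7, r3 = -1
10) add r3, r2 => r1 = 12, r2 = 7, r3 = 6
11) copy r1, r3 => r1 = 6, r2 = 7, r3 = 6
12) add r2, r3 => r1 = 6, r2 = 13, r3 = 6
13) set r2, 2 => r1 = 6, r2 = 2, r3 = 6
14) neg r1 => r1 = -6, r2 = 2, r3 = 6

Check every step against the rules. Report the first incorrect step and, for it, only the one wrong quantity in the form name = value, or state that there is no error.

step 3, r3 = 3

Recomputing the run from the initial state:
step 1: r1 = 6, r2 = 1, r3 = 9
step 2: r1 = 6, r2 = 10, r3 = 9
step 3: r1 = 6, r2 = 10, r3 = 3
step 4: r1 = 6, r2 = 10, r3 = -7
step 5: r1 = 6, r2 = 10, r3 = 6
step 6: r1 = 12, r2 = 10, r3 = 6
step 7: r1 = 12, r2 = 6, r3 = 6
step 8: r1 = 12, r2 = 7, r3 = 6
step 9: r1 = 12, r2 = 7, r3 = -1
step 10: r1 = 12, r2 = 7, r3 = 6
step 11: r1 = 6, r2 = 7, r3 = 6
step 12: r1 = 6, r2 = 13, r3 = 6
step 13: r1 = 6, r2 = 2, r3 = 6
step 14: r1 = -6, r2 = 2, r3 = 6
The first disagreement with the trace is at step 3, where the value should be r3 = 3.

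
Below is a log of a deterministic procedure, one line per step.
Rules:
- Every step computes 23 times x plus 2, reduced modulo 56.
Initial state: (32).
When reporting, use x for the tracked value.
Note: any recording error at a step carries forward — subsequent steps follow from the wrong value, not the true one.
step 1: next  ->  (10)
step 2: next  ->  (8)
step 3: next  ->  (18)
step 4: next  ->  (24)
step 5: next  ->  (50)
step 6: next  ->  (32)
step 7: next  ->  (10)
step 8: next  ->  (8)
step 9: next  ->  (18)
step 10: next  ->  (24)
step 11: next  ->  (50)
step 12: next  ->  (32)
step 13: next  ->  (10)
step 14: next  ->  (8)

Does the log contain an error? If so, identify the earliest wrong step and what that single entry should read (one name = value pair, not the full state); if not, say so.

no error

1. x = (23*32 + 2) mod 56 = 10 (matches)
2. x = (23*10 + 2) mod 56 = 8 (agrees with the log)
3. x = (23*8 + 2) mod 56 = 18 (agrees with the log)
4. x = (23*18 + 2) mod 56 = 24 (verified)
5. x = (23*24 + 2) mod 56 = 50 (confirmed correct)
6. x = (23*50 + 2) mod 56 = 32 (same as recorded)
7. x = (23*32 + 2) mod 56 = 10 (exactly as logged)
8. x = (23*10 + 2) mod 56 = 8 (consistent with the log)
9. x = (23*8 + 2) mod 56 = 18 (exactly as logged)
10. x = (23*18 + 2) mod 56 = 24 (agrees with the log)
11. x = (23*24 + 2) mod 56 = 50 (consistent with the log)
12. x = (23*50 + 2) mod 56 = 32 (matches)
13. x = (23*32 + 2) mod 56 = 10 (no discrepancy)
14. x = (23*10 + 2) mod 56 = 8 (in agreement)
The recomputation confirms every line.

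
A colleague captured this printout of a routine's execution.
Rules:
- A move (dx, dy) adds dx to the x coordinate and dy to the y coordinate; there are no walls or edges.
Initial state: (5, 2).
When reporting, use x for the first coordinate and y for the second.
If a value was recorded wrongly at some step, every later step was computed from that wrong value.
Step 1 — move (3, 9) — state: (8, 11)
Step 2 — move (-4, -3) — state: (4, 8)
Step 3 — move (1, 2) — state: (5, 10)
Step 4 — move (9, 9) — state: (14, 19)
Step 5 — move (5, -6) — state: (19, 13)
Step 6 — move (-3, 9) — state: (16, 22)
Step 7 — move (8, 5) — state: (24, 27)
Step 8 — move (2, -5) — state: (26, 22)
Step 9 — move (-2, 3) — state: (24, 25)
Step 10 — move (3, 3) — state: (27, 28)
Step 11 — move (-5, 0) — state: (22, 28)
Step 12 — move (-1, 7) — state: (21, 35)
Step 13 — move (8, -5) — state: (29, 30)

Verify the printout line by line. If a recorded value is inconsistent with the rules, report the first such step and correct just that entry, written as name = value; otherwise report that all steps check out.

no error

step 1: x = 5 + (3) = 8, y = 2 + (9) = 11 -> exactly as logged
step 2: x = 8 + (-4) = 4, y = 11 + (-3) = 8 -> agrees with the printout
step 3: x = 4 + (1) = 5, y = 8 + (2) = 10 -> same as recorded
step 4: x = 5 + (9) = 14, y = 10 + (9) = 19 -> no discrepancy
step 5: x = 14 + (5) = 19, y = 19 + (-6) = 13 -> no discrepancy
step 6: x = 19 + (-3) = 16, y = 13 + (9) = 22 -> confirmed correct
step 7: x = 16 + (8) = 24, y = 22 + (5) = 27 -> checks out
step 8: x = 24 + (2) = 26, y = 27 + (-5) = 22 -> checks out
step 9: x = 26 + (-2) = 24, y = 22 + (3) = 25 -> checks out
step 10: x = 24 + (3) = 27, y = 25 + (3) = 28 -> in agreement
step 11: x = 27 + (-5) = 22, y = 28 + (0) = 28 -> matches
step 12: x = 22 + (-1) = 21, y = 28 + (7) = 35 -> consistent with the printout
step 13: x = 21 + (8) = 29, y = 35 + (-5) = 30 -> agrees with the printout
Every step is consistent.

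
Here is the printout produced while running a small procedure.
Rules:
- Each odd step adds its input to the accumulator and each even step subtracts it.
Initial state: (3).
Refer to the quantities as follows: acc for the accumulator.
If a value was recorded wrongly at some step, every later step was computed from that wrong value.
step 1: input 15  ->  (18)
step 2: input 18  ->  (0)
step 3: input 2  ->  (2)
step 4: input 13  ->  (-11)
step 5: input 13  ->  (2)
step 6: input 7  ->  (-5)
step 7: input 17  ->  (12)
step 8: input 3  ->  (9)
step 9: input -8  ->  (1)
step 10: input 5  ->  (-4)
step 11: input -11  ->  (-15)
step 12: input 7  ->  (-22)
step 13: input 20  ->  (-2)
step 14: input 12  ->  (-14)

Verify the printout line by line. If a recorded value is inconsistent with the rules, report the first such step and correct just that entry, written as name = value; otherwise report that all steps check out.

no error

Step 1: acc = 3 + 15 = 18 — checks out.
Step 2: acc = 18 - 18 = 0 — no discrepancy.
Step 3: acc = 0 + 2 = 2 — in agreement.
Step 4: acc = 2 - 13 = -11 — matches.
Step 5: acc = -11 + 13 = 2 — matches.
Step 6: acc = 2 - 7 = -5 — exactly as logged.
Step 7: acc = -5 + 17 = 12 — same as recorded.
Step 8: acc = 12 - 3 = 9 — in agreement.
Step 9: acc = 9 + -8 = 1 — verified.
Step 10: acc = 1 - 5 = -4 — agrees with the printout.
Step 11: acc = -4 + -11 = -15 — agrees with the printout.
Step 12: acc = -15 - 7 = -22 — no discrepancy.
Step 13: acc = -22 + 20 = -2 — agrees with the printout.
Step 14: acc = -2 - 12 = -14 — verified.
No step deviates from the rules.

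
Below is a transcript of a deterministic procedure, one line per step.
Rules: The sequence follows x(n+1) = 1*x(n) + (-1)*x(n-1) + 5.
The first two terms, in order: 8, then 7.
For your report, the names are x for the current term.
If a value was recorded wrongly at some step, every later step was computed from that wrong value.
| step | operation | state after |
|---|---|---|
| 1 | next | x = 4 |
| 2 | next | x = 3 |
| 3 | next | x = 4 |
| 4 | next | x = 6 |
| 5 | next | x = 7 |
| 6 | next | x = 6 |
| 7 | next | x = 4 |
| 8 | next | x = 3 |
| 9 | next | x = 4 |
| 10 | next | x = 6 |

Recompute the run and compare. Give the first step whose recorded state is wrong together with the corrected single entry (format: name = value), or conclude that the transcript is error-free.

Recomputing the run from the initial state:
step 1: x = 4
step 2: x = 2
step 3: x = 3
step 4: x = 6
step 5: x = 8
step 6: x = 7
step 7: x = 4
step 8: x = 2
step 9: x = 3
step 10: x = 6
The first disagreement with the transcript is at step 2, where the value should be x = 2.

step 2, x = 2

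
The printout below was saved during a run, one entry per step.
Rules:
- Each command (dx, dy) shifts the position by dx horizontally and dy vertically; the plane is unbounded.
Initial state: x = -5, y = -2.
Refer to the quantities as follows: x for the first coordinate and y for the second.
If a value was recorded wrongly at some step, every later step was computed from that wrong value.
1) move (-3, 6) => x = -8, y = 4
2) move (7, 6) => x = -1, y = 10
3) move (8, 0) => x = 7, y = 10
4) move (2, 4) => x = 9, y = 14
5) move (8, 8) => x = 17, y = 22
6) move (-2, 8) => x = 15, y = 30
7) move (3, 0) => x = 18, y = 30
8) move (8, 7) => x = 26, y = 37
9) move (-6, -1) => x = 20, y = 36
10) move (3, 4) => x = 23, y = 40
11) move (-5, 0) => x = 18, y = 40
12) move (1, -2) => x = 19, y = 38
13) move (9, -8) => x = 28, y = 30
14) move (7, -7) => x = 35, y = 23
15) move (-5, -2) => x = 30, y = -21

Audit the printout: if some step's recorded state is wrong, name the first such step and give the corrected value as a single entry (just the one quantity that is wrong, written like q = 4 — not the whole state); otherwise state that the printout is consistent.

step 15, y = 21

Recomputing the run from the initial state:
step 1: x = -8, y = 4
step 2: x = -1, y = 10
step 3: x = 7, y = 10
step 4: x = 9, y = 14
step 5: x = 17, y = 22
step 6: x = 15, y = 30
step 7: x = 18, y = 30
step 8: x = 26, y = 37
step 9: x = 20, y = 36
step 10: x = 23, y = 40
step 11: x = 18, y = 40
step 12: x = 19, y = 38
step 13: x = 28, y = 30
step 14: x = 35, y = 23
step 15: x = 30, y = 21
The first disagreement with the printout is at step 15, where the value should be y = 21.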